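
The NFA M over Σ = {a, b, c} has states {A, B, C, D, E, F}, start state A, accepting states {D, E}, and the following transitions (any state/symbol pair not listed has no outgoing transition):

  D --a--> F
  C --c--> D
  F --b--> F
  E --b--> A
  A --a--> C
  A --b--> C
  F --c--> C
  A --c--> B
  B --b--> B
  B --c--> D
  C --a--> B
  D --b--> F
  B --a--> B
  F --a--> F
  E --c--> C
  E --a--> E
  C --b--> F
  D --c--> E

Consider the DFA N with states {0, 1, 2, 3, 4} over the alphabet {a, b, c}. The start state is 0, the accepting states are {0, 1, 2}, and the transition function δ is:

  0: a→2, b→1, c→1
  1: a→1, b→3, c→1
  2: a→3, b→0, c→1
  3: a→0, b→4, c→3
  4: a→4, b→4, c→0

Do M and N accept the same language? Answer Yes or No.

The string aac is accepted by M but rejected by N.
So L(M) ≠ L(N).

No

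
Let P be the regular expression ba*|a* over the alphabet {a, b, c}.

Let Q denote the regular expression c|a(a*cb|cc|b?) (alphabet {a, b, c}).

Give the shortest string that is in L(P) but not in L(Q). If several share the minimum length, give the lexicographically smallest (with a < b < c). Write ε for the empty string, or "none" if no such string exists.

ε

The empty string ε is accepted by P but not by Q.
Since ε is the unique shortest string, it is the required witness.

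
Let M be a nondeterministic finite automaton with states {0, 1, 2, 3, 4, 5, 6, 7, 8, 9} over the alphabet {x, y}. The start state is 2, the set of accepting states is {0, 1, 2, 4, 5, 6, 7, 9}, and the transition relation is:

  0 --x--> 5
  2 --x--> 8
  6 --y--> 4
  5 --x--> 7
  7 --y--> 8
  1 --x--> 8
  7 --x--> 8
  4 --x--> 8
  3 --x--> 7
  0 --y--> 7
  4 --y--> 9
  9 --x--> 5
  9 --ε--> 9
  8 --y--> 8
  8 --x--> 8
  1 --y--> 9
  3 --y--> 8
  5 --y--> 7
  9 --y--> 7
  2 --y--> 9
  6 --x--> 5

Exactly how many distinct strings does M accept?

The useful subgraph on states {2, 5, 7, 9} is acyclic, so L(M) is finite; the longest accepting path visits 4 useful states, giving maximum string length 3.
Counting accepting paths from 2 by length: 1 of length 0, 1 of length 1, 2 of length 2, 2 of length 3. Total 6.

6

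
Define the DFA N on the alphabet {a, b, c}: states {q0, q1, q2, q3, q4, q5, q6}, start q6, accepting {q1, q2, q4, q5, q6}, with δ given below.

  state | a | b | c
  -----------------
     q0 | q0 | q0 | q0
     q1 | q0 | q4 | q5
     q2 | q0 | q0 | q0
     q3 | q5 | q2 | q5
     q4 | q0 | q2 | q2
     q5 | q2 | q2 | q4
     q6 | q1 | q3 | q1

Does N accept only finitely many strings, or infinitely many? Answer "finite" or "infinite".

The useful states (reachable from q6 and able to reach an accepting state) are {q1, q2, q3, q4, q5, q6}.
Restricted to these states the transition graph has no cycle, so every accepting path has bounded length and L is finite.

finite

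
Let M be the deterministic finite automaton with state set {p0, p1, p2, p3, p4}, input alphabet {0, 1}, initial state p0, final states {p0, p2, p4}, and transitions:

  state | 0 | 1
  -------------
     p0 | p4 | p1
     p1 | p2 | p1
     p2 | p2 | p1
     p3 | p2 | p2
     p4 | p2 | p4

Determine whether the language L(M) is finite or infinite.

State p1 is reachable from the start and can reach an accepting state, and it lies on the cycle p1 → p1.
Traversing that cycle any number of times yields accepted strings of unbounded length, so the language is infinite.

infinite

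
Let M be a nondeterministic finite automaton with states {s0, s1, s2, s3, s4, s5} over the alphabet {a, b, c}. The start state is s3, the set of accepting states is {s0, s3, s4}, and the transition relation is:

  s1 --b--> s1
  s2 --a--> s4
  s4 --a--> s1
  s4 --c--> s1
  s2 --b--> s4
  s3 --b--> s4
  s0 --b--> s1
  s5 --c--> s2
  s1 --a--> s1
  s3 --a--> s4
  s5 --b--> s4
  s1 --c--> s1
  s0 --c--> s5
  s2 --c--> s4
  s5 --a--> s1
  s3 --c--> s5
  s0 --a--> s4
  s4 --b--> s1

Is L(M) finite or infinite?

The useful states (reachable from s3 and able to reach an accepting state) are {s2, s3, s4, s5}.
Restricted to these states the transition graph has no cycle, so every accepting path has bounded length and L is finite.

finite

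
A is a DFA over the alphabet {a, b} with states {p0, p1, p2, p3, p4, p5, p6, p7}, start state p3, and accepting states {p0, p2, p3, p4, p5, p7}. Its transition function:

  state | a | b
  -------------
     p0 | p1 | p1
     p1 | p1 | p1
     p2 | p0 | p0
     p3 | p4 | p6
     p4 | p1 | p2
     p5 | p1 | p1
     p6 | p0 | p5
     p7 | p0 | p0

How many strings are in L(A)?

The useful subgraph on states {p0, p2, p3, p4, p5, p6} is acyclic, so L(A) is finite; the longest accepting path visits 4 useful states, giving maximum string length 3.
Counting accepting paths from p3 by length: 1 of length 0, 1 of length 1, 3 of length 2, 2 of length 3. Total 7.

7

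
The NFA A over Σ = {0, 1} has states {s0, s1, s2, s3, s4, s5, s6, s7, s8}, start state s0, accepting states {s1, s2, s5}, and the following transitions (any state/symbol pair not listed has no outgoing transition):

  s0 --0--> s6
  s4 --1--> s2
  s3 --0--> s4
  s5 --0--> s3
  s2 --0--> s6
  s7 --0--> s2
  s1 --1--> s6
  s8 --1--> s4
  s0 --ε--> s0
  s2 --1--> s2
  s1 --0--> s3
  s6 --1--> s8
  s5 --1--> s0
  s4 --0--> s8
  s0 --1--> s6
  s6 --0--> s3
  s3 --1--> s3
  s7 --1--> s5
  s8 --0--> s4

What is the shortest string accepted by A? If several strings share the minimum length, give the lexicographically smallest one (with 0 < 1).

A breadth-first search from s0 reaches an accepting state first via the path s0 → s6 → s3 → s4 → s2 on input 0001.
No string of length < 4 is accepted (BFS exhausts all shorter strings without reaching an accepting state), and 0001 is the lexicographically least accepting string of length 4.

0001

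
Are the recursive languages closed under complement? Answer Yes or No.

Run the decider for L and flip its answer; since the decider halts on every input, this decides the complement.
So the recursive languages are closed under complement.

Yes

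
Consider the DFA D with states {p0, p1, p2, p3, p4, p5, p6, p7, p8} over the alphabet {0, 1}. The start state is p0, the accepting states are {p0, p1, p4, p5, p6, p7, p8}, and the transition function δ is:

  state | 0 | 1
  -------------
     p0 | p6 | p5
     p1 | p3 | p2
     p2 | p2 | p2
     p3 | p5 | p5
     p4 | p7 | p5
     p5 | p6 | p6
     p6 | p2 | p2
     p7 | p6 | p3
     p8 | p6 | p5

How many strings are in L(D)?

5

The useful subgraph on states {p0, p5, p6} is acyclic, so L(D) is finite; the longest accepting path visits 3 useful states, giving maximum string length 2.
Counting accepting paths from p0 by length: 1 of length 0, 2 of length 1, 2 of length 2. Total 5.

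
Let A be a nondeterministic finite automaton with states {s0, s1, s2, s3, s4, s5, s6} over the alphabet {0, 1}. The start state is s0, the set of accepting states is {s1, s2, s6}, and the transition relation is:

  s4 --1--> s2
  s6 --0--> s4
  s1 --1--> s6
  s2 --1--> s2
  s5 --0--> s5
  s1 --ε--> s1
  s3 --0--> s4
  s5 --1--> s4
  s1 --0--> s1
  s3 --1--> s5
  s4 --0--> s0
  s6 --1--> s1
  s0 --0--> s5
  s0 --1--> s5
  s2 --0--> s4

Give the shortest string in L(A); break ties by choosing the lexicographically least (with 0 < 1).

011

A breadth-first search from s0 reaches an accepting state first via the path s0 → s5 → s4 → s2 on input 011.
No string of length < 3 is accepted (BFS exhausts all shorter strings without reaching an accepting state), and 011 is the lexicographically least accepting string of length 3.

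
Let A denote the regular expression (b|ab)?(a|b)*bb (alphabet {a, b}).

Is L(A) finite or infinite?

The expression contains a Kleene star applied to a subexpression that matches at least one nonempty string, so it matches strings of unbounded length.
Hence L(A) is infinite.

infinite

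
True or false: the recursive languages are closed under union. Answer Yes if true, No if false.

Run a decider for L₁ and then a decider for L₂ on the input and accept if either accepts; both sub-runs halt, so this is again a decider.
So the recursive languages are closed under union.

Yes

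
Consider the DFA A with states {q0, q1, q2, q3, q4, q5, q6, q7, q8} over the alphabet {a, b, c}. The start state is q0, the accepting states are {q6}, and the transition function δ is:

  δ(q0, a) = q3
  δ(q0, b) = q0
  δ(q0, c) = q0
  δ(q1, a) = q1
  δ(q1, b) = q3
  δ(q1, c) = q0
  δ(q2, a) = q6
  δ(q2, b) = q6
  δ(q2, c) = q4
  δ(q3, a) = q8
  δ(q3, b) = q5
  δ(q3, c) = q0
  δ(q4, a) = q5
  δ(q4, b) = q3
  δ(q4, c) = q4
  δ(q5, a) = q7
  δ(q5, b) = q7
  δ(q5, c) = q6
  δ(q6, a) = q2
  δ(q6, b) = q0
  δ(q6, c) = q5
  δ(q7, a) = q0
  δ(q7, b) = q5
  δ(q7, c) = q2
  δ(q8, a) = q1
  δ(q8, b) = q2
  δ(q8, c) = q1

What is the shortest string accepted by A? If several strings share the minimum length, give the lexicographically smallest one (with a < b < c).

A breadth-first search from q0 reaches an accepting state first via the path q0 → q3 → q5 → q6 on input abc.
No string of length < 3 is accepted (BFS exhausts all shorter strings without reaching an accepting state), and abc is the lexicographically least accepting string of length 3.

abc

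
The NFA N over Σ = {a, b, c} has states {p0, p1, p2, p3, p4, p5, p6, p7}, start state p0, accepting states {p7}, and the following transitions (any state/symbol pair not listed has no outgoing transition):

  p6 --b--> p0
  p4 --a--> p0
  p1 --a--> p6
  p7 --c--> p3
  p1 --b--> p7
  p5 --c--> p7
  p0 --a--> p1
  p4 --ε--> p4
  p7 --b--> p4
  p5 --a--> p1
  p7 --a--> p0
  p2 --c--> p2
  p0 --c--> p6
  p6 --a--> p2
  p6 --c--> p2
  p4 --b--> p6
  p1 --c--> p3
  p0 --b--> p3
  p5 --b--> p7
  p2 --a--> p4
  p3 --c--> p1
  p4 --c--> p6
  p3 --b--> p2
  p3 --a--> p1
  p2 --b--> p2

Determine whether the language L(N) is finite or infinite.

State p1 is reachable from the start and can reach an accepting state, and it lies on the cycle p1 → p3 → p1.
Traversing that cycle any number of times yields accepted strings of unbounded length, so the language is infinite.

infinite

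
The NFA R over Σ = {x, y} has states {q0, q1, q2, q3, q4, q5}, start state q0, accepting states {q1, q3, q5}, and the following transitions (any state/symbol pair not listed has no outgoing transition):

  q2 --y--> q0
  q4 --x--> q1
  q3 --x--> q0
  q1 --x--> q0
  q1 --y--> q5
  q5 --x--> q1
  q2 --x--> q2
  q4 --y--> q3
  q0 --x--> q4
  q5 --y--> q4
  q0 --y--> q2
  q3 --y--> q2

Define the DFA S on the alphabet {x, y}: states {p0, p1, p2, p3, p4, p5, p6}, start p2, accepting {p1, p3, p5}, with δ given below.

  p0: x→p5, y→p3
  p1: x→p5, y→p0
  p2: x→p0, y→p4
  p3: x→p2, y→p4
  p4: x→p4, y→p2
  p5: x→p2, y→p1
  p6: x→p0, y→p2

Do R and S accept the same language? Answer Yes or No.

Yes

Exploring the product automaton R × S from the start pair (q0, p2), following both machines on each input symbol, reaches 6 state pairs: (q0, p2), (q4, p0), (q2, p4), (q1, p5), (q3, p3), (q5, p1).
R accepts in {q1, q3, q5} and S accepts in {p1, p3, p5}. In every reachable pair the two components are either both accepting — (q1, p5), (q3, p3), (q5, p1) — or both non-accepting, so no string is accepted by exactly one of the machines: L(R) \ L(S) and L(S) \ L(R) are both empty.
Hence every string is accepted by R iff it is accepted by S, and the two languages coincide.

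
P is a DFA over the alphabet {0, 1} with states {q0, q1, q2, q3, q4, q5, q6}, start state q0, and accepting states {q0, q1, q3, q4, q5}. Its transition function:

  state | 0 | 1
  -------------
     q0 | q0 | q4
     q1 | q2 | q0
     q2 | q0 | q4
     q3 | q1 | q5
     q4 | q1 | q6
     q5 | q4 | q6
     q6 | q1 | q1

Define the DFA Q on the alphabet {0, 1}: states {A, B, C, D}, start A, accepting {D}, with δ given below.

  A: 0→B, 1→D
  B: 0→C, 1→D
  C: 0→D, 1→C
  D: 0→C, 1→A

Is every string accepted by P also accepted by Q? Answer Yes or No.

The empty string ε is in L(P) but not in L(Q).
So L(P) ⊄ L(Q).

No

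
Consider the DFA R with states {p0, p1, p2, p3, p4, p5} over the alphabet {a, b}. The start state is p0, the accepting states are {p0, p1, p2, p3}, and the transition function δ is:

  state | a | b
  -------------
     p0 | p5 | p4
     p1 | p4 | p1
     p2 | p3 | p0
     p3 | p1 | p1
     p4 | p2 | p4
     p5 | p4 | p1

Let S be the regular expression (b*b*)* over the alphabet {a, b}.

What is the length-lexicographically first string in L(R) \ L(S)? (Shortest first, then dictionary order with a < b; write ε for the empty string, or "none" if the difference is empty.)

The string ab is accepted by R but not by S.
No shorter string lies in the difference, and ab is the lexicographically first length-2 string in L(R) \ L(S).

ab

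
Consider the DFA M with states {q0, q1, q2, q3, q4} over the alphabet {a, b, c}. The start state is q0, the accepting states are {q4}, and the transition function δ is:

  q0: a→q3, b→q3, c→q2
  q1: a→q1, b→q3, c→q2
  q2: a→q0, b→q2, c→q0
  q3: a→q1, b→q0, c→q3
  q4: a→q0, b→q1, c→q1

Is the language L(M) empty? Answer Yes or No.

Yes

The states reachable from the start state are {q0, q1, q2, q3}.
None of the accepting states {q4} is reachable, so no string is accepted and L(M) = ∅.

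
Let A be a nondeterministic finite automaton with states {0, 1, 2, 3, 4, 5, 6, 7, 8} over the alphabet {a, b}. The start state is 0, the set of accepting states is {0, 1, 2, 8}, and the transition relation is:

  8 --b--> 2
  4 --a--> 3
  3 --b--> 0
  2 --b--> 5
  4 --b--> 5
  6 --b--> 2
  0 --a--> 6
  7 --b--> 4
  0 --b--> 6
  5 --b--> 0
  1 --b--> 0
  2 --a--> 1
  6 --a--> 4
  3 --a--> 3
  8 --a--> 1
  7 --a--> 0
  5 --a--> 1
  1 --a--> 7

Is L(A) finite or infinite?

State 0 is reachable from the start and can reach an accepting state, and it lies on the cycle 0 → 6 → 2 → 1 → 0.
Traversing that cycle any number of times yields accepted strings of unbounded length, so the language is infinite.

infinite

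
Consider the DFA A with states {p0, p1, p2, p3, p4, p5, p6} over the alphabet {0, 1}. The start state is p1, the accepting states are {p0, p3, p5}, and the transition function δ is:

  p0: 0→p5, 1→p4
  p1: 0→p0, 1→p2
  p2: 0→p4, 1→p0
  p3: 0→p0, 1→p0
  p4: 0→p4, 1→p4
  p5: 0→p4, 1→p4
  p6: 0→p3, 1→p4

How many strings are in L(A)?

4

The useful subgraph on states {p0, p1, p2, p5} is acyclic, so L(A) is finite; the longest accepting path visits 4 useful states, giving maximum string length 3.
Counting accepting paths from p1 by length: 1 of length 1, 2 of length 2, 1 of length 3. Total 4.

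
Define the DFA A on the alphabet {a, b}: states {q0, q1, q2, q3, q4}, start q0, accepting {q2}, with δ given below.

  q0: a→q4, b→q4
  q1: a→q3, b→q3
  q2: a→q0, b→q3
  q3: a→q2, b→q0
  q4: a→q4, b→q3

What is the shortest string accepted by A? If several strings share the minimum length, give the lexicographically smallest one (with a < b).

aba

A breadth-first search from q0 reaches an accepting state first via the path q0 → q4 → q3 → q2 on input aba.
No string of length < 3 is accepted (BFS exhausts all shorter strings without reaching an accepting state), and aba is the lexicographically least accepting string of length 3.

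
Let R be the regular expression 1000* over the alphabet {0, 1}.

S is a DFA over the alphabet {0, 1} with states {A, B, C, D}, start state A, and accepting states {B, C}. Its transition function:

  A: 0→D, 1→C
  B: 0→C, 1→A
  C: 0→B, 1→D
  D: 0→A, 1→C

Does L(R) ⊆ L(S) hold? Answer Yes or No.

Converting the expression R to a DFA (subset construction, then merging equivalent states) gives the minimal DFA with states {r0, r1, r2, r3, r4}, start state r0, accepting states {r4} and transitions r0: 0→r1, 1→r2; r1: 0→r1, 1→r1; r2: 0→r3, 1→r1; r3: 0→r4, 1→r1; r4: 0→r4, 1→r1.
Exploring the product automaton R × S from the start pair (r0, A), following both machines on each input symbol, reaches 9 state pairs: (r0, A), (r1, D), (r2, C), (r1, A), (r1, C), (r3, B), (r1, B), (r4, C), (r4, B).
R accepts in {r4} and S accepts in {B, C}. The reachable pairs whose R-component is accepting are (r4, C), (r4, B); in each of them the S-component is accepting too, so the product for L(R) \ L(S) (R-component accepting, S-component rejecting) has no reachable accepting pair and the difference is empty.
Hence every string in L(R) is also in L(S).

Yes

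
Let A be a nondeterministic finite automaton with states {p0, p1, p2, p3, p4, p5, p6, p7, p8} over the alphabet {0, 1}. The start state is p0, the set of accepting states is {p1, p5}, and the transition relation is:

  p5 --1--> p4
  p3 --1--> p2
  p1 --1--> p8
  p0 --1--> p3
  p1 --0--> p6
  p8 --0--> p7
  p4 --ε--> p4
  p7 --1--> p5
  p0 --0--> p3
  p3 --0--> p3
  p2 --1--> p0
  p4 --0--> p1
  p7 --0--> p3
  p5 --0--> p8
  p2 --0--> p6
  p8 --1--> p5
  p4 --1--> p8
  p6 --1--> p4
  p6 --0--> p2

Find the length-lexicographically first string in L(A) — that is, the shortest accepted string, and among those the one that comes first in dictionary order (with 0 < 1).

01010

A breadth-first search from p0 reaches an accepting state first via the path p0 → p3 → p2 → p6 → p4 → p1 on input 01010.
No string of length < 5 is accepted (BFS exhausts all shorter strings without reaching an accepting state), and 01010 is the lexicographically least accepting string of length 5.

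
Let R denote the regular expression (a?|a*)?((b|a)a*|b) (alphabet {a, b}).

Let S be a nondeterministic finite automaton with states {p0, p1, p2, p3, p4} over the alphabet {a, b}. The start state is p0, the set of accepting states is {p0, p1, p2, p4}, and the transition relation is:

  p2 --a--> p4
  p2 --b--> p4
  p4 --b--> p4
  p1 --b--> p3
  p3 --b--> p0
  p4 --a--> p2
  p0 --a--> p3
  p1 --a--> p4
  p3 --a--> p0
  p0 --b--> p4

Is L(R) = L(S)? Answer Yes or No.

The string a is accepted by R but rejected by S.
So L(R) ≠ L(S).

No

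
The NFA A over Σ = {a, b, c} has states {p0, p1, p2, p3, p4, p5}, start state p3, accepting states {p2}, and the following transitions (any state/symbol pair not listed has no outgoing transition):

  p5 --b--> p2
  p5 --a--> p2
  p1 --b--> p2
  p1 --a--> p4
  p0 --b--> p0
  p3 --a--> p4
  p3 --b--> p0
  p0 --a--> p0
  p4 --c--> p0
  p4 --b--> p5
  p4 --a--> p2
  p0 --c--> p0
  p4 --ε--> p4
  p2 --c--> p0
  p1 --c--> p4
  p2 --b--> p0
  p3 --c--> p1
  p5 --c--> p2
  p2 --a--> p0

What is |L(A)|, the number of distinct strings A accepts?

The useful subgraph on states {p1, p2, p3, p4, p5} is acyclic, so L(A) is finite; the longest accepting path visits 5 useful states, giving maximum string length 4.
Counting accepting paths from p3 by length: 2 of length 2, 5 of length 3, 6 of length 4. Total 13.

13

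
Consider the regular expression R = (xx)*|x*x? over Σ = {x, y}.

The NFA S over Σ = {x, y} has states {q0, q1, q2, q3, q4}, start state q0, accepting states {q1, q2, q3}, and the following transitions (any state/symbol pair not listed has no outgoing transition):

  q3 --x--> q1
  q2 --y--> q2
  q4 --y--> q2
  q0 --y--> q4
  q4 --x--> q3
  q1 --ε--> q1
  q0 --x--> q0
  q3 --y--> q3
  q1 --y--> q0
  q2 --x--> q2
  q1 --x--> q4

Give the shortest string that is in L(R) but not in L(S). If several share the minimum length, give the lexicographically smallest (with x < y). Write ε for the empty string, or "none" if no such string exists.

The empty string ε is accepted by R but not by S.
Since ε is the unique shortest string, it is the required witness.

ε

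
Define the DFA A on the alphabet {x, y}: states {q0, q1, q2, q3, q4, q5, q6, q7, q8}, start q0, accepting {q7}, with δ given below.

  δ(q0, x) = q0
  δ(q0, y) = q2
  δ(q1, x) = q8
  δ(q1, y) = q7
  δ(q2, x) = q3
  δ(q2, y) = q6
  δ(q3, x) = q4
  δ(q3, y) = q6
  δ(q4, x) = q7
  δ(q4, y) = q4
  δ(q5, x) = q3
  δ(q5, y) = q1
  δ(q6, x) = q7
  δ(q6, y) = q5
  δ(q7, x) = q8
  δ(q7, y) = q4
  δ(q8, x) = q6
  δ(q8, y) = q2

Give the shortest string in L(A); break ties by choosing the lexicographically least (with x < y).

yyx

A breadth-first search from q0 reaches an accepting state first via the path q0 → q2 → q6 → q7 on input yyx.
No string of length < 3 is accepted (BFS exhausts all shorter strings without reaching an accepting state), and yyx is the lexicographically least accepting string of length 3.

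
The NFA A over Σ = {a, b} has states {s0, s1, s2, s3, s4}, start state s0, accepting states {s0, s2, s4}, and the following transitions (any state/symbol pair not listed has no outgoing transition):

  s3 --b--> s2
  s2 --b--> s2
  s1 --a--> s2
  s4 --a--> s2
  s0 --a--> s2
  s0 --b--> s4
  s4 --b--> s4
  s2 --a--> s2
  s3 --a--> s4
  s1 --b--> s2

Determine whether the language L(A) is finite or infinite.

infinite

State s2 is reachable from the start and can reach an accepting state, and it lies on the cycle s2 → s2.
Traversing that cycle any number of times yields accepted strings of unbounded length, so the language is infinite.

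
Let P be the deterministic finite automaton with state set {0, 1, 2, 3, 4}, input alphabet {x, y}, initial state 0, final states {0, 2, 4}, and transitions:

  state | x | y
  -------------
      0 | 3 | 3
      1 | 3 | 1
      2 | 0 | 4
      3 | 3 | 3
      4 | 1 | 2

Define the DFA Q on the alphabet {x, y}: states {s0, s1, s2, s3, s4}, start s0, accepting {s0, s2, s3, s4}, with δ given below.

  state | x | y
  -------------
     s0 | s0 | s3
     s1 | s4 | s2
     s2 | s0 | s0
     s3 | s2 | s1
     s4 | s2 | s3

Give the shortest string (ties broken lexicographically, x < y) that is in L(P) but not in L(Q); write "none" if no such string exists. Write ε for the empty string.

none

Exploring the product automaton P × Q from the start pair (0, s0), following both machines on each input symbol, reaches 6 state pairs: (0, s0), (3, s0), (3, s3), (3, s2), (3, s1), (3, s4).
P accepts in {0, 2, 4} and Q accepts in {s0, s2, s3, s4}. The reachable pairs whose P-component is accepting are (0, s0); in each of them the Q-component is accepting too, so the product for L(P) \ L(Q) (P-component accepting, Q-component rejecting) has no reachable accepting pair and the difference is empty.
So every string accepted by P is also accepted by Q: L(P) \ L(Q) = ∅ and there is no such string.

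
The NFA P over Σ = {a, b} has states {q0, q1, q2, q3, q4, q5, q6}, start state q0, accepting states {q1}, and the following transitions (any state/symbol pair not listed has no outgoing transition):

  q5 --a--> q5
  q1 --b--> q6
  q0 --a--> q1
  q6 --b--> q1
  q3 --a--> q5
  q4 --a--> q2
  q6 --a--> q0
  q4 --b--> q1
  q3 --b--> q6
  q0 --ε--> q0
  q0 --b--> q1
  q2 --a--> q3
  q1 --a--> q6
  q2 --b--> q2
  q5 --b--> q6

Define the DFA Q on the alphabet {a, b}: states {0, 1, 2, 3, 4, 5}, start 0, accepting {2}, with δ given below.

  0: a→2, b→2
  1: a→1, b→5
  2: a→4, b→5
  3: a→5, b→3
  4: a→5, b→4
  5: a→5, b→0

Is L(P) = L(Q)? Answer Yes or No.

The string aab is accepted by P but rejected by Q.
So L(P) ≠ L(Q).

No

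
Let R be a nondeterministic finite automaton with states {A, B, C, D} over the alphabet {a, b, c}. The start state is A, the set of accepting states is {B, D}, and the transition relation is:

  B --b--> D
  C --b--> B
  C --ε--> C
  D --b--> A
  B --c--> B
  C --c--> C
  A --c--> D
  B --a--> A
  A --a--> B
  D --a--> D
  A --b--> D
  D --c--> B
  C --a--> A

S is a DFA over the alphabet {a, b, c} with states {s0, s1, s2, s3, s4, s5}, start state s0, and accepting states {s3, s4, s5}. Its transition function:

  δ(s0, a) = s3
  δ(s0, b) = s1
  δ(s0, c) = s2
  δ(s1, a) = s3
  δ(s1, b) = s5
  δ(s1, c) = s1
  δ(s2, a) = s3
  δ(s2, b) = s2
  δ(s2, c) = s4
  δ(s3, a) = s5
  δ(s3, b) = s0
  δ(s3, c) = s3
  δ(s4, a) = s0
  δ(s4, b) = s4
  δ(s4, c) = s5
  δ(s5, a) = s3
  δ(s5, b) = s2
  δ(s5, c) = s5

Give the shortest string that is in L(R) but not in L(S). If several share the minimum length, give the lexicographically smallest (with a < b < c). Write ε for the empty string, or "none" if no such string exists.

The string b is accepted by R but not by S.
No shorter string lies in the difference, and b is the lexicographically first length-1 string in L(R) \ L(S).

b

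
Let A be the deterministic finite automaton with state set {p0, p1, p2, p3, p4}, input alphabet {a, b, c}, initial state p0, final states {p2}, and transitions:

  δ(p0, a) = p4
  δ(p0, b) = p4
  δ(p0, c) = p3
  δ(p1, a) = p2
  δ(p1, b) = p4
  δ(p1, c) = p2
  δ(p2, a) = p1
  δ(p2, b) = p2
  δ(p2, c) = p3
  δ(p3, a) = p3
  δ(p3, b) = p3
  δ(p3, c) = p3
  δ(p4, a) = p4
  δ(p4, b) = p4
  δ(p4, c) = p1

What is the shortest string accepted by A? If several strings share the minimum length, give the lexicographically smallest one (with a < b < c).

A breadth-first search from p0 reaches an accepting state first via the path p0 → p4 → p1 → p2 on input aca.
No string of length < 3 is accepted (BFS exhausts all shorter strings without reaching an accepting state), and aca is the lexicographically least accepting string of length 3.

aca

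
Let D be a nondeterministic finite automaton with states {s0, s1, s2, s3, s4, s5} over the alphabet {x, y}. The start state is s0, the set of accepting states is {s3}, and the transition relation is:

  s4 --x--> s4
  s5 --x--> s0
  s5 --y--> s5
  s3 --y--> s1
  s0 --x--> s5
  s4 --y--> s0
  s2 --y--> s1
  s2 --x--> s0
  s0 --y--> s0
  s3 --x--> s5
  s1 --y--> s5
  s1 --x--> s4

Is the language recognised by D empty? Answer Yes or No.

Yes

The states reachable from the start state are {s0, s5}.
None of the accepting states {s3} is reachable, so no string is accepted and L(D) = ∅.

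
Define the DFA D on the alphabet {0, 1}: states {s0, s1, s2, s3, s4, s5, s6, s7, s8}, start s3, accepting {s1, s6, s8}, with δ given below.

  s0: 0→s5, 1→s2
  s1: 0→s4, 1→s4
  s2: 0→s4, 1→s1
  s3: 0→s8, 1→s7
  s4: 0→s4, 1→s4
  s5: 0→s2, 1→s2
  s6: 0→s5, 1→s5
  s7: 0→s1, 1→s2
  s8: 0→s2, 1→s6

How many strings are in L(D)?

The useful subgraph on states {s1, s2, s3, s5, s6, s7, s8} is acyclic, so L(D) is finite; the longest accepting path visits 6 useful states, giving maximum string length 5.
Counting accepting paths from s3 by length: 1 of length 1, 2 of length 2, 2 of length 3, 4 of length 5. Total 9.

9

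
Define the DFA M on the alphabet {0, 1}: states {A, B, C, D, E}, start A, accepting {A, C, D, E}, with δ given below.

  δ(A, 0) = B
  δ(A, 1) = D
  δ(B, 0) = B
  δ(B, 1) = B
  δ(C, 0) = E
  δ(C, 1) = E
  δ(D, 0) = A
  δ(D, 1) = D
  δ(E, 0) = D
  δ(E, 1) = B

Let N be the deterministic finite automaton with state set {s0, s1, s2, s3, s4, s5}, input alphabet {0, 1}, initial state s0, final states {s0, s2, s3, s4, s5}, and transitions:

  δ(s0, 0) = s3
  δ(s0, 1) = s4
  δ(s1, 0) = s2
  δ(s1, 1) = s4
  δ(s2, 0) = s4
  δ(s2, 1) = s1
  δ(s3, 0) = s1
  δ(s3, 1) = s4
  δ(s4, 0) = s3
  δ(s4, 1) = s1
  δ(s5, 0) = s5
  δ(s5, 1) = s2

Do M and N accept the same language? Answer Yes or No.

The string 11 is accepted by M but rejected by N.
So L(M) ≠ L(N).

No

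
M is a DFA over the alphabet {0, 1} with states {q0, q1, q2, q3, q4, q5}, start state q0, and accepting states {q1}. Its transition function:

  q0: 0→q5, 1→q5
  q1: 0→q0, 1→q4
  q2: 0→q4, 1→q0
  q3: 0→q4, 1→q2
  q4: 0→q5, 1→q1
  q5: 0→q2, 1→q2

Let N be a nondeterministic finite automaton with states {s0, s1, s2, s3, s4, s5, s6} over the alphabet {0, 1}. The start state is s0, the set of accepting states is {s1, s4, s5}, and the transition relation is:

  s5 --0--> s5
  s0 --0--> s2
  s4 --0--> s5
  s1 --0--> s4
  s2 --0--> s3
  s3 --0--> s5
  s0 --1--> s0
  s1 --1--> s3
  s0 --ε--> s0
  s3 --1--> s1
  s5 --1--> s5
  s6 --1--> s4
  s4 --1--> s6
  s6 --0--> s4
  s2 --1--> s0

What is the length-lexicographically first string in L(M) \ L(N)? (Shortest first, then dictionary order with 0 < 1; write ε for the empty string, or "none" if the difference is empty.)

0101

The string 0101 is accepted by M but not by N.
No shorter string lies in the difference, and 0101 is the lexicographically first length-4 string in L(M) \ L(N).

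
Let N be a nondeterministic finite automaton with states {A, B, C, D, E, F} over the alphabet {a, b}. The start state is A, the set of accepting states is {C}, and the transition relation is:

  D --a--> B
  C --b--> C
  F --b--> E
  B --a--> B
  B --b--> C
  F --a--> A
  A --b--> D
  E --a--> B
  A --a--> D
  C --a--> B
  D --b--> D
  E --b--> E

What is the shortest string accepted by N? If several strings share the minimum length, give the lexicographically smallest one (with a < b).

A breadth-first search from A reaches an accepting state first via the path A → D → B → C on input aab.
No string of length < 3 is accepted (BFS exhausts all shorter strings without reaching an accepting state), and aab is the lexicographically least accepting string of length 3.

aab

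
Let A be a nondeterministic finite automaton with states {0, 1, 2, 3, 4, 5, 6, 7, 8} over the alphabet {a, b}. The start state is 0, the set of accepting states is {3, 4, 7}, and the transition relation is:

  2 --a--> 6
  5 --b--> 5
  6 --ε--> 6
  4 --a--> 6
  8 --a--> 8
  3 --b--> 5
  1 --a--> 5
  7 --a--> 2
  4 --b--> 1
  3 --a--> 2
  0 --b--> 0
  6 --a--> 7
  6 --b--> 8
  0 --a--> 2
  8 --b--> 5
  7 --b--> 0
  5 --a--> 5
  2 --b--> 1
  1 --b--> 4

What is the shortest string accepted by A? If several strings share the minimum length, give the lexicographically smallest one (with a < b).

aaa

A breadth-first search from 0 reaches an accepting state first via the path 0 → 2 → 6 → 7 on input aaa.
No string of length < 3 is accepted (BFS exhausts all shorter strings without reaching an accepting state), and aaa is the lexicographically least accepting string of length 3.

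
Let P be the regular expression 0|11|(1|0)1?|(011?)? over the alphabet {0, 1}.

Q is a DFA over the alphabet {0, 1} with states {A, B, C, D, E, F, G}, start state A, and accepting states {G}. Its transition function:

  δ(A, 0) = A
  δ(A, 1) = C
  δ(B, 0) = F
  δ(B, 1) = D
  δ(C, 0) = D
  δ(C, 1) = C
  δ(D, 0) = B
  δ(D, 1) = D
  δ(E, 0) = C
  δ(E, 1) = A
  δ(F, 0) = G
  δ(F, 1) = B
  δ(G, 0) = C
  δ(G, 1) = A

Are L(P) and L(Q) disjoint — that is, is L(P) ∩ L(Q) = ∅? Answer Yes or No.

Yes

Converting the expression P to a DFA (subset construction, then merging equivalent states) gives the minimal DFA with states {p0, p1, p2, p3, p4}, start state p0, accepting states {p0, p1, p2, p4} and transitions p0: 0→p1, 1→p2; p1: 0→p3, 1→p2; p2: 0→p3, 1→p4; p3: 0→p3, 1→p3; p4: 0→p3, 1→p3.
Exploring the product automaton P × Q from the start pair (p0, A), following both machines on each input symbol, reaches 10 state pairs: (p0, A), (p1, A), (p2, C), (p3, A), (p3, D), (p4, C), (p3, C), (p3, B), (p3, F), (p3, G).
P accepts in {p0, p1, p2, p4} and Q accepts in {G}; no reachable pair has both components accepting, so no string drives both machines to acceptance simultaneously and L(P) ∩ L(Q) = ∅.
So no string is accepted by both, and the intersection is empty.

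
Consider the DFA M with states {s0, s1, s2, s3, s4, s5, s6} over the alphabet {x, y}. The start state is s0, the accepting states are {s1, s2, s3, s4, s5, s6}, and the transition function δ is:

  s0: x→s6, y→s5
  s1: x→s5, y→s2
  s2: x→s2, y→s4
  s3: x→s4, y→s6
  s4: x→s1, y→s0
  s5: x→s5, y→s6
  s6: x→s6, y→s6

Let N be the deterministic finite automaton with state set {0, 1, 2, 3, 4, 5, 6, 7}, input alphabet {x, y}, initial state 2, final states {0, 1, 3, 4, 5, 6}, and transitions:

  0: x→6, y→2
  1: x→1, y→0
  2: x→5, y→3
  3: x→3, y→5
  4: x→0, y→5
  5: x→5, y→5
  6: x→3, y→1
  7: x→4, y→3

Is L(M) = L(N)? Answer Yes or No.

Exploring the product automaton M × N from the start pair (s0, 2), following both machines on each input symbol, reaches 3 state pairs: (s0, 2), (s6, 5), (s5, 3).
M accepts in {s1, s2, s3, s4, s5, s6} and N accepts in {0, 1, 3, 4, 5, 6}. In every reachable pair the two components are either both accepting — (s6, 5), (s5, 3) — or both non-accepting, so no string is accepted by exactly one of the machines: L(M) \ L(N) and L(N) \ L(M) are both empty.
Hence every string is accepted by M iff it is accepted by N, and the two languages coincide.

Yes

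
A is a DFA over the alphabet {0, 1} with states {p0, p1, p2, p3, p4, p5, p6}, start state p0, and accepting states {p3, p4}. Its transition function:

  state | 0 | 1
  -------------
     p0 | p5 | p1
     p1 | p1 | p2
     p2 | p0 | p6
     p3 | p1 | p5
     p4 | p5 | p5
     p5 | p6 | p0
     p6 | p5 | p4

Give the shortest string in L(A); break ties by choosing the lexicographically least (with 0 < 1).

A breadth-first search from p0 reaches an accepting state first via the path p0 → p5 → p6 → p4 on input 001.
No string of length < 3 is accepted (BFS exhausts all shorter strings without reaching an accepting state), and 001 is the lexicographically least accepting string of length 3.

001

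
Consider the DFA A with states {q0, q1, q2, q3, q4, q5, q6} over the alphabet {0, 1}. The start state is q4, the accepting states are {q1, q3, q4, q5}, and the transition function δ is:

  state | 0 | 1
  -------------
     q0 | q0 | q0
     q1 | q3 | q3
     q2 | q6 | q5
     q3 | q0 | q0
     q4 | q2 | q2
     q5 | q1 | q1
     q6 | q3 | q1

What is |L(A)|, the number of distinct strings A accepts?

The useful subgraph on states {q1, q2, q3, q4, q5, q6} is acyclic, so L(A) is finite; the longest accepting path visits 5 useful states, giving maximum string length 4.
Counting accepting paths from q4 by length: 1 of length 0, 2 of length 2, 8 of length 3, 12 of length 4. Total 23.

23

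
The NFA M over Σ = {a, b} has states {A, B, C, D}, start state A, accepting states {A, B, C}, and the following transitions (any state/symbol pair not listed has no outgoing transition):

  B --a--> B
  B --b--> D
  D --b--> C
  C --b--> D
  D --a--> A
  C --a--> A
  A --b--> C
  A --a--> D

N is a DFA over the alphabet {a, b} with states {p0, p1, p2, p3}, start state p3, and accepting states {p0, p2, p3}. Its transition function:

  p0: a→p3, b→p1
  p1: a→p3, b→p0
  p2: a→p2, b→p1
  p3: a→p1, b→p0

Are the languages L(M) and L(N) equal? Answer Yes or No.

Exploring the product automaton M × N from the start pair (A, p3), following both machines on each input symbol, reaches 3 state pairs: (A, p3), (D, p1), (C, p0).
M accepts in {A, B, C} and N accepts in {p0, p2, p3}. In every reachable pair the two components are either both accepting — (A, p3), (C, p0) — or both non-accepting, so no string is accepted by exactly one of the machines: L(M) \ L(N) and L(N) \ L(M) are both empty.
Hence every string is accepted by M iff it is accepted by N, and the two languages coincide.

Yes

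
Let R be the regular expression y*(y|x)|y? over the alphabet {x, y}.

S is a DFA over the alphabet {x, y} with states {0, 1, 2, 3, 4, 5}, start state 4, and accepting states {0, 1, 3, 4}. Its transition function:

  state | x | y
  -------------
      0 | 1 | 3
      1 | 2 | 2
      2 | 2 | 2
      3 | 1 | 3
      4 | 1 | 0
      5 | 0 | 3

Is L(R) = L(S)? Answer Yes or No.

Converting the expression R to a DFA (subset construction, then merging equivalent states) gives the minimal DFA with states {r0, r1, r2}, start state r0, accepting states {r0, r1} and transitions r0: x→r1, y→r0; r1: x→r2, y→r2; r2: x→r2, y→r2.
Exploring the product automaton R × S from the start pair (r0, 4), following both machines on each input symbol, reaches 5 state pairs: (r0, 4), (r1, 1), (r0, 0), (r2, 2), (r0, 3).
R accepts in {r0, r1} and S accepts in {0, 1, 3, 4}. In every reachable pair the two components are either both accepting — (r0, 4), (r1, 1), (r0, 0), (r0, 3) — or both non-accepting, so no string is accepted by exactly one of the machines: L(R) \ L(S) and L(S) \ L(R) are both empty.
Hence every string is accepted by R iff it is accepted by S, and the two languages coincide.

Yes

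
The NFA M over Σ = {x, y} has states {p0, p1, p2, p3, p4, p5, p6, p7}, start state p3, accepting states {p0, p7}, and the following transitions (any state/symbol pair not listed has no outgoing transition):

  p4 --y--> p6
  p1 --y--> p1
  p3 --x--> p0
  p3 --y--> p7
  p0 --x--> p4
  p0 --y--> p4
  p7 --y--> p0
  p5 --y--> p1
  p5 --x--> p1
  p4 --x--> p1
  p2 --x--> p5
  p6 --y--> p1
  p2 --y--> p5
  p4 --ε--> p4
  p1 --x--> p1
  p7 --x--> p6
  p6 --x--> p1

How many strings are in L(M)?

The useful subgraph on states {p0, p3, p7} is acyclic, so L(M) is finite; the longest accepting path visits 3 useful states, giving maximum string length 2.
Counting accepting paths from p3 by length: 2 of length 1, 1 of length 2. Total 3.

3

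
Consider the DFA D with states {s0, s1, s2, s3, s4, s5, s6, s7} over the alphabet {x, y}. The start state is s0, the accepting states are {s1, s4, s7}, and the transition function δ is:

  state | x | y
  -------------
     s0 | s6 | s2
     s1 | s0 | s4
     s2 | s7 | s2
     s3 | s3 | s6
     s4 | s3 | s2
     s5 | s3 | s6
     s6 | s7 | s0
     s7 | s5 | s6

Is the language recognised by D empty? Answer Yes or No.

The string xx is accepted: the run s0 → s6 → s7 ends in the accepting state s7.
Since at least one string is accepted, L(D) is not empty.

No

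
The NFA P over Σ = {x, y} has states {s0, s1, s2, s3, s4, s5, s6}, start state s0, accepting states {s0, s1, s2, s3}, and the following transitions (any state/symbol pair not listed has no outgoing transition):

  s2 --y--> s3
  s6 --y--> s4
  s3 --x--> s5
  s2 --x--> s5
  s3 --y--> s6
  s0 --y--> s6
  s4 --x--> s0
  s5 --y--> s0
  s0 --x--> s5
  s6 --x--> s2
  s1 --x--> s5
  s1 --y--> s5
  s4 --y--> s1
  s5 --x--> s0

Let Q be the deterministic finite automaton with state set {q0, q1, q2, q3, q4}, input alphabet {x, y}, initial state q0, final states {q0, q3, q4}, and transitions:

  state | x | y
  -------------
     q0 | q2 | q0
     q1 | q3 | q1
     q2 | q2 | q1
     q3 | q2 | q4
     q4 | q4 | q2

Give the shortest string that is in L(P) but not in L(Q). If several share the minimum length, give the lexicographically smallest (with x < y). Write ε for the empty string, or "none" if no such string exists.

The string xx is accepted by P but not by Q.
No shorter string lies in the difference, and xx is the lexicographically first length-2 string in L(P) \ L(Q).

xx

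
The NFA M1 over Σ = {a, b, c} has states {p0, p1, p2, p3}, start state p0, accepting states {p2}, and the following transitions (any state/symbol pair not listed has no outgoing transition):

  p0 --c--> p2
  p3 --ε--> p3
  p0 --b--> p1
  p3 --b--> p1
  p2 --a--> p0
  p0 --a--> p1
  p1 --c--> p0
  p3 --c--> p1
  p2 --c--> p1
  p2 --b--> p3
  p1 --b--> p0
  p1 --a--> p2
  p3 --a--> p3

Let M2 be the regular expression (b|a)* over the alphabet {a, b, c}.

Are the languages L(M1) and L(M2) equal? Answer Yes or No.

No

The string c is accepted by M1 but rejected by M2.
So L(M1) ≠ L(M2).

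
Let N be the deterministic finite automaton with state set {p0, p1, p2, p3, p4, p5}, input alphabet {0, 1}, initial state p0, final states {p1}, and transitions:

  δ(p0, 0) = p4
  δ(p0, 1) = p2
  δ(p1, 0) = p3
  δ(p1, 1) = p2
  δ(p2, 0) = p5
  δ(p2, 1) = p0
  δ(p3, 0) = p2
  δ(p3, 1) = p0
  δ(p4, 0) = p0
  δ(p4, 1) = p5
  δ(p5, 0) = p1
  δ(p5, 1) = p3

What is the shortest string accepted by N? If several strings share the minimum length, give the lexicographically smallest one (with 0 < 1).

010

A breadth-first search from p0 reaches an accepting state first via the path p0 → p4 → p5 → p1 on input 010.
No string of length < 3 is accepted (BFS exhausts all shorter strings without reaching an accepting state), and 010 is the lexicographically least accepting string of length 3.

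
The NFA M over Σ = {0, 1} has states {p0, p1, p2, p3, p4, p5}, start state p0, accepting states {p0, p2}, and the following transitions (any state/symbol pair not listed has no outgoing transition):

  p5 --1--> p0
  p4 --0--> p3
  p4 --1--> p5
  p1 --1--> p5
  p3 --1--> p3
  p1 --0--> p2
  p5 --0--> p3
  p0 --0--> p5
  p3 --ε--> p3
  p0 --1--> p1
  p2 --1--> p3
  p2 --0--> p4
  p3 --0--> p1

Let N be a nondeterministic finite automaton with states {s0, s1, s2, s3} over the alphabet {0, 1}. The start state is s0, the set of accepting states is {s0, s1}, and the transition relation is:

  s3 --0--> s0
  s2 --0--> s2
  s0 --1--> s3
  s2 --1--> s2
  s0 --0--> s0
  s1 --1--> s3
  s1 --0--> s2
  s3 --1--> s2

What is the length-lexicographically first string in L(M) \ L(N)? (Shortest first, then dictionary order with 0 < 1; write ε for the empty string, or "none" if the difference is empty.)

The string 01 is accepted by M but not by N.
No shorter string lies in the difference, and 01 is the lexicographically first length-2 string in L(M) \ L(N).

01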